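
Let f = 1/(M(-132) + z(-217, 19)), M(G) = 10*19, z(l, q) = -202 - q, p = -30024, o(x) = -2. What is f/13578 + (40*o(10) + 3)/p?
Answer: 5396777/2106273672 ≈ 0.0025622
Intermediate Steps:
M(G) = 190
f = -1/31 (f = 1/(190 + (-202 - 1*19)) = 1/(190 + (-202 - 19)) = 1/(190 - 221) = 1/(-31) = -1/31 ≈ -0.032258)
f/13578 + (40*o(10) + 3)/p = -1/31/13578 + (40*(-2) + 3)/(-30024) = -1/31*1/13578 + (-80 + 3)*(-1/30024) = -1/420918 - 77*(-1/30024) = -1/420918 + 77/30024 = 5396777/2106273672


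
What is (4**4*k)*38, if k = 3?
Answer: 29184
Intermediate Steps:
(4**4*k)*38 = (4**4*3)*38 = (256*3)*38 = 768*38 = 29184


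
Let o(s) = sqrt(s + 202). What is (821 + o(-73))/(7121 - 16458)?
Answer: -821/9337 - sqrt(129)/9337 ≈ -0.089146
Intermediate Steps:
o(s) = sqrt(202 + s)
(821 + o(-73))/(7121 - 16458) = (821 + sqrt(202 - 73))/(7121 - 16458) = (821 + sqrt(129))/(-9337) = (821 + sqrt(129))*(-1/9337) = -821/9337 - sqrt(129)/9337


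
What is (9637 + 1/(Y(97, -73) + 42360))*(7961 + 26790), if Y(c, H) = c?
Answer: 14218653480610/42457 ≈ 3.3490e+8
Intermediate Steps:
(9637 + 1/(Y(97, -73) + 42360))*(7961 + 26790) = (9637 + 1/(97 + 42360))*(7961 + 26790) = (9637 + 1/42457)*34751 = (409158110/42457)*34751 = 14218653480610/42457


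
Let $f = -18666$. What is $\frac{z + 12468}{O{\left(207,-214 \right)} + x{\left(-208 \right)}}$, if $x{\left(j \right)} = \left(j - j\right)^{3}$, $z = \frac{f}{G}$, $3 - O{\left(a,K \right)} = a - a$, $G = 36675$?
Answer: $\frac{50805026}{12225} \approx 4155.8$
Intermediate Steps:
$O{\left(a,K \right)} = 3$ ($O{\left(a,K \right)} = 3 - \left(a - a\right) = 3 - 0 = 3 + 0 = 3$)
$z = - \frac{2074}{4075}$ ($z = - \frac{18666}{36675} = \left(-18666\right) \frac{1}{36675} = - \frac{2074}{4075} \approx -0.50896$)
$x{\left(j \right)} = 0$ ($x{\left(j \right)} = 0^{3} = 0$)
$\frac{z + 12468}{O{\left(207,-214 \right)} + x{\left(-208 \right)}} = \frac{- \frac{2074}{4075} + 12468}{3 + 0} = \frac{50805026}{4075 \cdot 3} = \frac{50805026}{4075} \cdot \frac{1}{3} = \frac{50805026}{12225}$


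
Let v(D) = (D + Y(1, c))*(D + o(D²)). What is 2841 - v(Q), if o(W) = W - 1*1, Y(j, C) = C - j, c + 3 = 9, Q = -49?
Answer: 106285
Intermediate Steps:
c = 6 (c = -3 + 9 = 6)
o(W) = -1 + W (o(W) = W - 1 = -1 + W)
v(D) = (5 + D)*(-1 + D + D²) (v(D) = (D + (6 - 1*1))*(D + (-1 + D²)) = (D + (6 - 1))*(-1 + D + D²) = (D + 5)*(-1 + D + D²) = (5 + D)*(-1 + D + D²))
2841 - v(Q) = 2841 - (-5 + (-49)³ + 4*(-49) + 6*(-49)²) = 2841 - (-5 - 117649 - 196 + 6*2401) = 2841 - (-5 - 117649 - 196 + 14406) = 2841 - 1*(-103444) = 2841 + 103444 = 106285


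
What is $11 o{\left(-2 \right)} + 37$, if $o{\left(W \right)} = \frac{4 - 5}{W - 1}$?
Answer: $\frac{122}{3} \approx 40.667$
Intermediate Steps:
$o{\left(W \right)} = - \frac{1}{-1 + W}$
$11 o{\left(-2 \right)} + 37 = 11 \left(- \frac{1}{-1 - 2}\right) + 37 = 11 \left(- \frac{1}{-3}\right) + 37 = 11 \left(\left(-1\right) \left(- \frac{1}{3}\right)\right) + 37 = 11 \cdot \frac{1}{3} + 37 = \frac{11}{3} + 37 = \frac{122}{3}$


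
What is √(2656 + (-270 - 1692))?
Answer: √694 ≈ 26.344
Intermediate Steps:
√(2656 + (-270 - 1692)) = √(2656 - 1962) = √694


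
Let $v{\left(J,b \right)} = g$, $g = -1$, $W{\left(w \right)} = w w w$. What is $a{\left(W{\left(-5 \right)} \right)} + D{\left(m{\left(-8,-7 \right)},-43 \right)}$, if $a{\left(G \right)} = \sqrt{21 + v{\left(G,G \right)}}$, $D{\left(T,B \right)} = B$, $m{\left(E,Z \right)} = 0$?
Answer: $-43 + 2 \sqrt{5} \approx -38.528$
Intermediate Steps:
$W{\left(w \right)} = w^{3}$ ($W{\left(w \right)} = w^{2} w = w^{3}$)
$v{\left(J,b \right)} = -1$
$a{\left(G \right)} = 2 \sqrt{5}$ ($a{\left(G \right)} = \sqrt{21 - 1} = \sqrt{20} = 2 \sqrt{5}$)
$a{\left(W{\left(-5 \right)} \right)} + D{\left(m{\left(-8,-7 \right)},-43 \right)} = 2 \sqrt{5} - 43 = -43 + 2 \sqrt{5}$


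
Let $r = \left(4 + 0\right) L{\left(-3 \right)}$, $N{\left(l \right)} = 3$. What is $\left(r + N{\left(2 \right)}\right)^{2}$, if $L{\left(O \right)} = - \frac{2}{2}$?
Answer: $1$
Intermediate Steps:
$L{\left(O \right)} = -1$ ($L{\left(O \right)} = \left(-2\right) \frac{1}{2} = -1$)
$r = -4$ ($r = \left(4 + 0\right) \left(-1\right) = 4 \left(-1\right) = -4$)
$\left(r + N{\left(2 \right)}\right)^{2} = \left(-4 + 3\right)^{2} = \left(-1\right)^{2} = 1$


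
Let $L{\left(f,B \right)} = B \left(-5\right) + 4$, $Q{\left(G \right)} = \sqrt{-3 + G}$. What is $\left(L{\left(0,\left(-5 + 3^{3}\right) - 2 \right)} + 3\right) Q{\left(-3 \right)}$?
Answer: $- 93 i \sqrt{6} \approx - 227.8 i$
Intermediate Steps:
$L{\left(f,B \right)} = 4 - 5 B$ ($L{\left(f,B \right)} = - 5 B + 4 = 4 - 5 B$)
$\left(L{\left(0,\left(-5 + 3^{3}\right) - 2 \right)} + 3\right) Q{\left(-3 \right)} = \left(\left(4 - 5 \left(\left(-5 + 3^{3}\right) - 2\right)\right) + 3\right) \sqrt{-3 - 3} = \left(\left(4 - 5 \left(\left(-5 + 27\right) - 2\right)\right) + 3\right) \sqrt{-6} = \left(\left(4 - 5 \left(22 - 2\right)\right) + 3\right) i \sqrt{6} = \left(\left(4 - 100\right) + 3\right) i \sqrt{6} = \left(-96 + 3\right) i \sqrt{6} = - 93 i \sqrt{6}$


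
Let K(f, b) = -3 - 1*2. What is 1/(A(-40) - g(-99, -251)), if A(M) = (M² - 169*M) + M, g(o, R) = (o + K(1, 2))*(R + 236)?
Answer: 1/6760 ≈ 0.00014793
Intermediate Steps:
K(f, b) = -5 (K(f, b) = -3 - 2 = -5)
g(o, R) = (-5 + o)*(236 + R) (g(o, R) = (o - 5)*(R + 236) = (-5 + o)*(236 + R))
A(M) = M² - 168*M
1/(A(-40) - g(-99, -251)) = 1/(-40*(-168 - 40) - (-1180 - 5*(-251) + 236*(-99) - 251*(-99))) = 1/(-40*(-208) - (-1180 + 1255 - 23364 + 24849)) = 1/(8320 - 1*1560) = 1/(8320 - 1560) = 1/6760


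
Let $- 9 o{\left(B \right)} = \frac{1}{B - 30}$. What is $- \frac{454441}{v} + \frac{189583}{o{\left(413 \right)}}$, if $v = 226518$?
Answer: $- \frac{148027837447759}{226518} \approx -6.5349 \cdot 10^{8}$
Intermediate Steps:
$o{\left(B \right)} = - \frac{1}{9 \left(-30 + B\right)}$ ($o{\left(B \right)} = - \frac{1}{9 \left(B - 30\right)} = - \frac{1}{9 \left(-30 + B\right)}$)
$- \frac{454441}{v} + \frac{189583}{o{\left(413 \right)}} = - \frac{454441}{226518} + \frac{189583}{\left(-1\right) \frac{1}{-270 + 9 \cdot 413}} = \left(-454441\right) \frac{1}{226518} + \frac{189583}{\left(-1\right) \frac{1}{-270 + 3717}} = - \frac{454441}{226518} + \frac{189583}{\left(-1\right) \frac{1}{3447}} = - \frac{454441}{226518} + \frac{189583}{- \frac{1}{3447}} = - \frac{454441}{226518} + 189583 \left(-3447\right) = - \frac{454441}{226518} - 653492601 = - \frac{148027837447759}{226518}$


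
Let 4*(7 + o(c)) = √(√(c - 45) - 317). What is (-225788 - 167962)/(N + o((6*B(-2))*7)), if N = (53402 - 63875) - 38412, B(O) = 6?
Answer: 393750/(48892 - I*√(317 - 3*√23)/4) ≈ 8.0535 + 0.00071636*I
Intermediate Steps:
o(c) = -7 + √(-317 + √(-45 + c))/4 (o(c) = -7 + √(√(c - 45) - 317)/4 = -7 + √(√(-45 + c) - 317)/4 = -7 + √(-317 + √(-45 + c))/4)
N = -48885 (N = -10473 - 38412 = -48885)
(-225788 - 167962)/(N + o((6*B(-2))*7)) = (-225788 - 167962)/(-48885 + (-7 + √(-317 + √(-45 + (6*6)*7))/4)) = -393750/(-48885 + (-7 + √(-317 + √(-45 + 36*7))/4)) = -393750/(-48885 + (-7 + √(-317 + √(-45 + 252))/4)) = -393750/(-48885 + (-7 + √(-317 + √207)/4)) = -393750/(-48885 + (-7 + √(-317 + 3*√23)/4)) = -393750/(-48892 + √(-317 + 3*√23)/4)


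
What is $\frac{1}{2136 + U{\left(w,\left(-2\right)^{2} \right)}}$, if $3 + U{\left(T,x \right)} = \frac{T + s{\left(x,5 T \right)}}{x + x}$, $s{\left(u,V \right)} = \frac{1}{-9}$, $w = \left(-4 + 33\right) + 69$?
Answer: $\frac{72}{154457} \approx 0.00046615$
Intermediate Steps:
$w = 98$ ($w = 29 + 69 = 98$)
$s{\left(u,V \right)} = - \frac{1}{9}$
$U{\left(T,x \right)} = -3 + \frac{- \frac{1}{9} + T}{2 x}$ ($U{\left(T,x \right)} = -3 + \frac{T - \frac{1}{9}}{x + x} = -3 + \frac{- \frac{1}{9} + T}{2 x}$)
$\frac{1}{2136 + U{\left(w,\left(-2\right)^{2} \right)}} = \frac{1}{2136 + \frac{-1 - 54 \left(-2\right)^{2} + 9 \cdot 98}{18 \left(-2\right)^{2}}} = \frac{1}{2136 + \frac{-1 - 216 + 882}{18 \cdot 4}} = \frac{1}{2136 + \frac{1}{18} \cdot \frac{1}{4} \left(-1 - 216 + 882\right)} = \frac{1}{2136 + \frac{1}{18} \cdot \frac{1}{4} \cdot 665} = \frac{1}{2136 + \frac{665}{72}} = \frac{1}{\frac{154457}{72}} = \frac{72}{154457}$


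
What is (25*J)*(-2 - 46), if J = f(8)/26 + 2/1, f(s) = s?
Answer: -36000/13 ≈ -2769.2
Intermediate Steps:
J = 30/13 (J = 8/26 + 2/1 = 8*(1/26) + 2*1 = 4/13 + 2 = 30/13 ≈ 2.3077)
(25*J)*(-2 - 46) = (25*(30/13))*(-2 - 46) = (750/13)*(-48) = -36000/13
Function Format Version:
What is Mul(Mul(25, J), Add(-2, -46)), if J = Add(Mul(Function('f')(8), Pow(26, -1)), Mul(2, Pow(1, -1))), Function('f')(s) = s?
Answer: Rational(-36000, 13) ≈ -2769.2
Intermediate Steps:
J = Rational(30, 13) (J = Add(Mul(8, Pow(26, -1)), Mul(2, Pow(1, -1))) = Add(Mul(8, Rational(1, 26)), Mul(2, 1)) = Add(Rational(4, 13), 2) = Rational(30, 13) ≈ 2.3077)
Mul(Mul(25, J), Add(-2, -46)) = Mul(Mul(25, Rational(30, 13)), Add(-2, -46)) = Mul(Rational(750, 13), -48) = Rational(-36000, 13)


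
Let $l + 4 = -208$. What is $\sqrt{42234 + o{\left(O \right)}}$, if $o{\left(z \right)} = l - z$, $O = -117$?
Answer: $\sqrt{42139} \approx 205.28$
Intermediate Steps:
$l = -212$ ($l = -4 - 208 = -212$)
$o{\left(z \right)} = -212 - z$
$\sqrt{42234 + o{\left(O \right)}} = \sqrt{42234 - 95} = \sqrt{42139}$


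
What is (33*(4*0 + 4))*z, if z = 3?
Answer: 396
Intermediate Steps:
(33*(4*0 + 4))*z = (33*(4*0 + 4))*3 = (33*(0 + 4))*3 = (33*4)*3 = 132*3 = 396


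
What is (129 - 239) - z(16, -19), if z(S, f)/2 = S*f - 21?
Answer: 540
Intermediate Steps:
z(S, f) = -42 + 2*S*f (z(S, f) = 2*(S*f - 21) = 2*(-21 + S*f) = -42 + 2*S*f)
(129 - 239) - z(16, -19) = (129 - 239) - (-42 + 2*16*(-19)) = -110 - (-42 - 608) = -110 - 1*(-650) = -110 + 650 = 540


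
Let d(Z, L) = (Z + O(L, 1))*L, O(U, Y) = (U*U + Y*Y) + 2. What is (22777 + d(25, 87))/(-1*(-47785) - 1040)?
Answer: 683716/46745 ≈ 14.627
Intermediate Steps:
O(U, Y) = 2 + U² + Y² (O(U, Y) = (U² + Y²) + 2 = 2 + U² + Y²)
d(Z, L) = L*(3 + Z + L²) (d(Z, L) = (Z + (2 + L² + 1²))*L = (Z + (2 + L² + 1))*L = (Z + (3 + L²))*L = (3 + Z + L²)*L = L*(3 + Z + L²))
(22777 + d(25, 87))/(-1*(-47785) - 1040) = (22777 + 87*(3 + 25 + 87²))/(-1*(-47785) - 1040) = (22777 + 87*(3 + 25 + 7569))/(47785 - 1040) = (22777 + 87*7597)/46745 = (22777 + 660939)*(1/46745) = 683716*(1/46745) = 683716/46745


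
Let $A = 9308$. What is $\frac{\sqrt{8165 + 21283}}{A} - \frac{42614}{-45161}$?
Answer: $\frac{42614}{45161} + \frac{3 \sqrt{818}}{4654} \approx 0.96204$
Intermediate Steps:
$\frac{\sqrt{8165 + 21283}}{A} - \frac{42614}{-45161} = \frac{\sqrt{8165 + 21283}}{9308} - \frac{42614}{-45161} = \sqrt{29448} \cdot \frac{1}{9308} - - \frac{42614}{45161} = 6 \sqrt{818} \cdot \frac{1}{9308} + \frac{42614}{45161} = \frac{3 \sqrt{818}}{4654} + \frac{42614}{45161} = \frac{42614}{45161} + \frac{3 \sqrt{818}}{4654}$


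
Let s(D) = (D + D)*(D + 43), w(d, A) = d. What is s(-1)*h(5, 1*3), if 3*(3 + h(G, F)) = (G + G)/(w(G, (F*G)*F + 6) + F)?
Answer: 217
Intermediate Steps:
s(D) = 2*D*(43 + D) (s(D) = (2*D)*(43 + D) = 2*D*(43 + D))
h(G, F) = -3 + 2*G/(3*(F + G)) (h(G, F) = -3 + ((G + G)/(G + F))/3 = -3 + ((2*G)/(F + G))/3 = -3 + (2*G/(F + G))/3 = -3 + 2*G/(3*(F + G)))
s(-1)*h(5, 1*3) = (2*(-1)*(43 - 1))*((-3*3 - 7/3*5)/(1*3 + 5)) = (2*(-1)*42)*((-3*3 - 35/3)/(3 + 5)) = -84*(-9 - 35/3)/8 = -21*(-62)/(2*3) = -84*(-31/12) = 217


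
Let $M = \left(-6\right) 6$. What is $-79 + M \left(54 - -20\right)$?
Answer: $-2743$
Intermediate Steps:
$M = -36$
$-79 + M \left(54 - -20\right) = -79 - 36 \left(54 - -20\right) = -79 - 36 \left(54 + 20\right) = -79 - 2664 = -2743$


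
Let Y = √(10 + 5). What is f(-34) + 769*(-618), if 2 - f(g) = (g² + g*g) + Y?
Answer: -477552 - √15 ≈ -4.7756e+5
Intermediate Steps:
Y = √15 ≈ 3.8730
f(g) = 2 - √15 - 2*g² (f(g) = 2 - ((g² + g*g) + √15) = 2 - ((g² + g²) + √15) = 2 - (2*g² + √15) = 2 - (√15 + 2*g²) = 2 + (-√15 - 2*g²) = 2 - √15 - 2*g²)
f(-34) + 769*(-618) = (2 - √15 - 2*(-34)²) + 769*(-618) = (2 - √15 - 2*1156) - 475242 = (2 - √15 - 2312) - 475242 = (-2310 - √15) - 475242 = -477552 - √15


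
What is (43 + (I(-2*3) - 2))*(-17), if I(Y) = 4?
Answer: -765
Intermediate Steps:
(43 + (I(-2*3) - 2))*(-17) = (43 + (4 - 2))*(-17) = (43 + 2)*(-17) = 45*(-17) = -765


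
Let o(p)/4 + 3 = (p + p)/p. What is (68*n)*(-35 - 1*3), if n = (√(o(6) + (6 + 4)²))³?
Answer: -992256*√6 ≈ -2.4305e+6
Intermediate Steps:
o(p) = -4 (o(p) = -12 + 4*((p + p)/p) = -12 + 4*((2*p)/p) = -12 + 4*2 = -12 + 8 = -4)
n = 384*√6 (n = (√(-4 + (6 + 4)²))³ = (√(-4 + 10²))³ = (√(-4 + 100))³ = (√96)³ = (4*√6)³ = 384*√6 ≈ 940.60)
(68*n)*(-35 - 1*3) = (68*(384*√6))*(-35 - 1*3) = (26112*√6)*(-35 - 3) = (26112*√6)*(-38) = -992256*√6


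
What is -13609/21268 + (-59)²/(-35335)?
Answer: -554907923/751504780 ≈ -0.73840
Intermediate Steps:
-13609/21268 + (-59)²/(-35335) = -13609*1/21268 + 3481*(-1/35335) = -13609/21268 - 3481/35335 = -554907923/751504780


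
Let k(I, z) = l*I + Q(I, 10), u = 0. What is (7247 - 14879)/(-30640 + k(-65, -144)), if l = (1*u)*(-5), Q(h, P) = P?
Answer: 1272/5105 ≈ 0.24917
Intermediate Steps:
l = 0 (l = (1*0)*(-5) = 0*(-5) = 0)
k(I, z) = 10 (k(I, z) = 0*I + 10 = 0 + 10 = 10)
(7247 - 14879)/(-30640 + k(-65, -144)) = (7247 - 14879)/(-30640 + 10) = -7632/(-30630) = -7632*(-1/30630) = 1272/5105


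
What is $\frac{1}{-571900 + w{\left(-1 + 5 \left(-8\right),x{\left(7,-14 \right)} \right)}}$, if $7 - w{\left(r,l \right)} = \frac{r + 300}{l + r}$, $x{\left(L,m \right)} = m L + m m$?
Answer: $- \frac{57}{32598160} \approx -1.7486 \cdot 10^{-6}$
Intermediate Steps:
$x{\left(L,m \right)} = m^{2} + L m$ ($x{\left(L,m \right)} = L m + m^{2} = m^{2} + L m$)
$w{\left(r,l \right)} = 7 - \frac{300 + r}{l + r}$ ($w{\left(r,l \right)} = 7 - \frac{r + 300}{l + r} = 7 - \frac{300 + r}{l + r}$)
$\frac{1}{-571900 + w{\left(-1 + 5 \left(-8\right),x{\left(7,-14 \right)} \right)}} = \frac{1}{-571900 + \frac{-300 + 6 \left(-1 + 5 \left(-8\right)\right) + 7 \left(- 14 \left(7 - 14\right)\right)}{- 14 \left(7 - 14\right) + \left(-1 + 5 \left(-8\right)\right)}} = \frac{1}{-571900 + \frac{-300 + 6 \left(-1 - 40\right) + 7 \left(\left(-14\right) \left(-7\right)\right)}{\left(-14\right) \left(-7\right) - 41}} = \frac{1}{-571900 + \frac{-300 + 6 \left(-41\right) + 7 \cdot 98}{98 - 41}} = \frac{1}{-571900 + \frac{-300 - 246 + 686}{57}} = \frac{1}{-571900 + \frac{1}{57} \cdot 140} = \frac{1}{-571900 + \frac{140}{57}} = \frac{1}{- \frac{32598160}{57}} = - \frac{57}{32598160}$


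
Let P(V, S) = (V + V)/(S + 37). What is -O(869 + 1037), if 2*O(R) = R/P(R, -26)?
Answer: -11/4 ≈ -2.7500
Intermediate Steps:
P(V, S) = 2*V/(37 + S) (P(V, S) = (2*V)/(37 + S) = 2*V/(37 + S))
O(R) = 11/4 (O(R) = (R/((2*R/(37 - 26))))/2 = (R/((2*R/11)))/2 = (R*(11/(2*R)))/2 = (1/2)*(11/2) = 11/4)
-O(869 + 1037) = -1*11/4 = -11/4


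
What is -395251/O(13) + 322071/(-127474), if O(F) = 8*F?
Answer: -25208860679/6628648 ≈ -3803.0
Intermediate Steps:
-395251/O(13) + 322071/(-127474) = -395251/(8*13) + 322071/(-127474) = -395251/104 + 322071*(-1/127474) = -395251*1/104 - 322071/127474 = -395251/104 - 322071/127474 = -25208860679/6628648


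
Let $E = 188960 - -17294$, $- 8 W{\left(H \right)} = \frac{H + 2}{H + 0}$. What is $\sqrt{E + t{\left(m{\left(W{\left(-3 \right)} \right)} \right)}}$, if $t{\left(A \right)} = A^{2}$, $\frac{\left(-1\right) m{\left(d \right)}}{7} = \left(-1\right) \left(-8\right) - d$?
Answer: $\frac{\sqrt{120627505}}{24} \approx 457.63$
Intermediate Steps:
$W{\left(H \right)} = - \frac{2 + H}{8 H}$ ($W{\left(H \right)} = - \frac{\left(H + 2\right) \frac{1}{H + 0}}{8} = - \frac{\left(2 + H\right) \frac{1}{H}}{8} = - \frac{\frac{1}{H} \left(2 + H\right)}{8} = - \frac{2 + H}{8 H}$)
$m{\left(d \right)} = -56 + 7 d$ ($m{\left(d \right)} = - 7 \left(\left(-1\right) \left(-8\right) - d\right) = - 7 \left(8 - d\right) = -56 + 7 d$)
$E = 206254$ ($E = 188960 + 17294 = 206254$)
$\sqrt{E + t{\left(m{\left(W{\left(-3 \right)} \right)} \right)}} = \sqrt{206254 + \left(-56 + 7 \frac{-2 - -3}{8 \left(-3\right)}\right)^{2}} = \sqrt{206254 + \left(-56 + 7 \cdot \frac{1}{8} \left(- \frac{1}{3}\right) \left(-2 + 3\right)\right)^{2}} = \sqrt{206254 + \left(-56 + 7 \cdot \frac{1}{8} \left(- \frac{1}{3}\right) 1\right)^{2}} = \sqrt{206254 + \left(-56 + 7 \left(- \frac{1}{24}\right)\right)^{2}} = \sqrt{206254 + \left(-56 - \frac{7}{24}\right)^{2}} = \sqrt{206254 + \left(- \frac{1351}{24}\right)^{2}} = \sqrt{206254 + \frac{1825201}{576}} = \sqrt{\frac{120627505}{576}} = \frac{\sqrt{120627505}}{24}$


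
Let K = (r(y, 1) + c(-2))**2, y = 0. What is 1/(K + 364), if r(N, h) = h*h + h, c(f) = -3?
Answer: 1/365 ≈ 0.0027397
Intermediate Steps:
r(N, h) = h + h**2 (r(N, h) = h**2 + h = h + h**2)
K = 1 (K = (1*(1 + 1) - 3)**2 = (1*2 - 3)**2 = (2 - 3)**2 = (-1)**2 = 1)
1/(K + 364) = 1/(1 + 364) = 1/365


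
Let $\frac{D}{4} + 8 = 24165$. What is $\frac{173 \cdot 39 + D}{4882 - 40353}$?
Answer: $- \frac{103375}{35471} \approx -2.9144$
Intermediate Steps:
$D = 96628$ ($D = -32 + 4 \cdot 24165 = -32 + 96660 = 96628$)
$\frac{173 \cdot 39 + D}{4882 - 40353} = \frac{173 \cdot 39 + 96628}{4882 - 40353} = \frac{6747 + 96628}{-35471} = 103375 \left(- \frac{1}{35471}\right) = - \frac{103375}{35471}$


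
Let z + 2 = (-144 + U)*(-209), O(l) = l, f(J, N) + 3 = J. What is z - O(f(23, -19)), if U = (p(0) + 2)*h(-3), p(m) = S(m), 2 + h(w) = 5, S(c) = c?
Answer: 28820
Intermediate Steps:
f(J, N) = -3 + J
h(w) = 3 (h(w) = -2 + 5 = 3)
p(m) = m
U = 6 (U = (0 + 2)*3 = 2*3 = 6)
z = 28840 (z = -2 + (-144 + 6)*(-209) = -2 - 138*(-209) = -2 + 28842 = 28840)
z - O(f(23, -19)) = 28840 - (-3 + 23) = 28840 - 1*20 = 28840 - 20 = 28820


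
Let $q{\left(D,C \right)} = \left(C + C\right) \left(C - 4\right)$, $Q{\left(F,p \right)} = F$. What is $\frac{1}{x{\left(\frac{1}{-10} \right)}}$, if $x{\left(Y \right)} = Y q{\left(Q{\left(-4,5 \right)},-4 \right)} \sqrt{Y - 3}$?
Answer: $\frac{5 i \sqrt{310}}{992} \approx 0.088744 i$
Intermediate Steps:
$q{\left(D,C \right)} = 2 C \left(-4 + C\right)$
$x{\left(Y \right)} = 64 Y \sqrt{-3 + Y}$ ($x{\left(Y \right)} = Y 2 \left(-4\right) \left(-4 - 4\right) \sqrt{Y - 3} = Y 2 \left(-4\right) \left(-8\right) \sqrt{-3 + Y} = Y 64 \sqrt{-3 + Y} = 64 Y \sqrt{-3 + Y}$)
$\frac{1}{x{\left(\frac{1}{-10} \right)}} = \frac{1}{64 \frac{1}{-10} \sqrt{-3 + \frac{1}{-10}}} = \frac{1}{64 \left(- \frac{1}{10}\right) \sqrt{-3 - \frac{1}{10}}} = \frac{1}{64 \left(- \frac{1}{10}\right) \sqrt{- \frac{31}{10}}} = \frac{1}{64 \left(- \frac{1}{10}\right) \frac{i \sqrt{310}}{10}} = \frac{1}{\left(- \frac{16}{25}\right) i \sqrt{310}} = \frac{5 i \sqrt{310}}{992}$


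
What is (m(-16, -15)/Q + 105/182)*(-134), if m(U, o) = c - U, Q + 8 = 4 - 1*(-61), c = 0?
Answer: -85157/741 ≈ -114.92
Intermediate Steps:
Q = 57 (Q = -8 + (4 - 1*(-61)) = -8 + (4 + 61) = -8 + 65 = 57)
m(U, o) = -U (m(U, o) = 0 - U = -U)
(m(-16, -15)/Q + 105/182)*(-134) = (-1*(-16)/57 + 105/182)*(-134) = (16*(1/57) + 105*(1/182))*(-134) = (16/57 + 15/26)*(-134) = (1271/1482)*(-134) = -85157/741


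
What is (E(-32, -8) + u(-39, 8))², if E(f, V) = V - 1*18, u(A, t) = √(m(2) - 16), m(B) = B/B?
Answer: (26 - I*√15)² ≈ 661.0 - 201.4*I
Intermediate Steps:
m(B) = 1
u(A, t) = I*√15 (u(A, t) = √(1 - 16) = √(-15) = I*√15)
E(f, V) = -18 + V (E(f, V) = V - 18 = -18 + V)
(E(-32, -8) + u(-39, 8))² = ((-18 - 8) + I*√15)² = (-26 + I*√15)²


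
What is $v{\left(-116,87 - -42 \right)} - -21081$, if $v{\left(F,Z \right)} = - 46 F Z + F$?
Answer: $709309$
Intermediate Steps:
$v{\left(F,Z \right)} = F - 46 F Z$ ($v{\left(F,Z \right)} = - 46 F Z + F = F - 46 F Z$)
$v{\left(-116,87 - -42 \right)} - -21081 = - 116 \left(1 - 46 \left(87 - -42\right)\right) - -21081 = - 116 \left(1 - 46 \left(87 + 42\right)\right) + 21081 = - 116 \left(1 - 5934\right) + 21081 = \left(-116\right) \left(-5933\right) + 21081 = 688228 + 21081 = 709309$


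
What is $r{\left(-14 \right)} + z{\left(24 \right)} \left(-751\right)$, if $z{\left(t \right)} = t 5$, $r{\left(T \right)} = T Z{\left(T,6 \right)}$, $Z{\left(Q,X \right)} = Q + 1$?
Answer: $-89938$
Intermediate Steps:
$Z{\left(Q,X \right)} = 1 + Q$
$r{\left(T \right)} = T \left(1 + T\right)$
$z{\left(t \right)} = 5 t$
$r{\left(-14 \right)} + z{\left(24 \right)} \left(-751\right) = - 14 \left(1 - 14\right) + 5 \cdot 24 \left(-751\right) = \left(-14\right) \left(-13\right) + 120 \left(-751\right) = 182 - 90120 = -89938$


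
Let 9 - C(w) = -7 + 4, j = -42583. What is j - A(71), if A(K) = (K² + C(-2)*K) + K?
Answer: -48547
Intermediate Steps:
C(w) = 12 (C(w) = 9 - (-7 + 4) = 9 - 1*(-3) = 9 + 3 = 12)
A(K) = K² + 13*K (A(K) = (K² + 12*K) + K = K² + 13*K)
j - A(71) = -42583 - 71*(13 + 71) = -42583 - 71*84 = -42583 - 1*5964 = -42583 - 5964 = -48547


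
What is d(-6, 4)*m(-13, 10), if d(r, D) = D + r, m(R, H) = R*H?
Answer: 260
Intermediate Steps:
m(R, H) = H*R
d(-6, 4)*m(-13, 10) = (4 - 6)*(10*(-13)) = -2*(-130) = 260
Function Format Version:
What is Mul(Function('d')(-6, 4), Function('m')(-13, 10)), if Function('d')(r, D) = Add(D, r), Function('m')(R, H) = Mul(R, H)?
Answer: 260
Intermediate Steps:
Function('m')(R, H) = Mul(H, R)
Mul(Function('d')(-6, 4), Function('m')(-13, 10)) = Mul(Add(4, -6), Mul(10, -13)) = Mul(-2, -130) = 260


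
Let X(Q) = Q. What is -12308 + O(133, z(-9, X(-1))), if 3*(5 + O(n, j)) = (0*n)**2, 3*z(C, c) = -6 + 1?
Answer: -12313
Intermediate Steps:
z(C, c) = -5/3 (z(C, c) = (-6 + 1)/3 = (1/3)*(-5) = -5/3)
O(n, j) = -5 (O(n, j) = -5 + (0*n)**2/3 = -5 + (1/3)*0**2 = -5 + (1/3)*0 = -5 + 0 = -5)
-12308 + O(133, z(-9, X(-1))) = -12308 - 5 = -12313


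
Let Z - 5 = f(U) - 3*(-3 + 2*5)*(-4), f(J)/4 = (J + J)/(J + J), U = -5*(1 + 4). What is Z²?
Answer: 8649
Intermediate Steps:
U = -25 (U = -5*5 = -25)
f(J) = 4 (f(J) = 4*((J + J)/(J + J)) = 4*((2*J)/((2*J))) = 4*((2*J)*(1/(2*J))) = 4*1 = 4)
Z = 93 (Z = 5 + (4 - 3*(-3 + 2*5)*(-4)) = 5 + (4 - 3*(-3 + 10)*(-4)) = 5 + (4 - 3*7*(-4)) = 5 + (4 - 21*(-4)) = 5 + (4 + 84) = 5 + 88 = 93)
Z² = 93² = 8649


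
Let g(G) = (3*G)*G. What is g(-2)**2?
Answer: 144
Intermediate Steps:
g(G) = 3*G**2
g(-2)**2 = (3*(-2)**2)**2 = (3*4)**2 = 12**2 = 144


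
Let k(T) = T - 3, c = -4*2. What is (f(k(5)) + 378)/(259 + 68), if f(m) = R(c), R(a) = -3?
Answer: 125/109 ≈ 1.1468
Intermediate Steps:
c = -8
k(T) = -3 + T
f(m) = -3
(f(k(5)) + 378)/(259 + 68) = (-3 + 378)/(259 + 68) = 375/327 = 375*(1/327) = 125/109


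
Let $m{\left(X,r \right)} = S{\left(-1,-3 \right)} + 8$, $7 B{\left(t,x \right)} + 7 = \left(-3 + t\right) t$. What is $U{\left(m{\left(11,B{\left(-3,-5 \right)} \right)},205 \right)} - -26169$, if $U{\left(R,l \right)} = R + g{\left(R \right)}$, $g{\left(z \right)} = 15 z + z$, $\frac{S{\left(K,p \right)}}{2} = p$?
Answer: $26203$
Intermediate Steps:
$B{\left(t,x \right)} = -1 + \frac{t \left(-3 + t\right)}{7}$ ($B{\left(t,x \right)} = -1 + \frac{\left(-3 + t\right) t}{7} = -1 + \frac{t \left(-3 + t\right)}{7}$)
$S{\left(K,p \right)} = 2 p$
$m{\left(X,r \right)} = 2$ ($m{\left(X,r \right)} = 2 \left(-3\right) + 8 = -6 + 8 = 2$)
$g{\left(z \right)} = 16 z$
$U{\left(R,l \right)} = 17 R$ ($U{\left(R,l \right)} = R + 16 R = 17 R$)
$U{\left(m{\left(11,B{\left(-3,-5 \right)} \right)},205 \right)} - -26169 = 17 \cdot 2 - -26169 = 34 + 26169 = 26203$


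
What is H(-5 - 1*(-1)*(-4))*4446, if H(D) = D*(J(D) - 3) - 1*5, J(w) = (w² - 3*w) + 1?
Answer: -4263714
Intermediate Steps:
J(w) = 1 + w² - 3*w
H(D) = -5 + D*(-2 + D² - 3*D) (H(D) = D*((1 + D² - 3*D) - 3) - 1*5 = D*(-2 + D² - 3*D) - 5 = -5 + D*(-2 + D² - 3*D))
H(-5 - 1*(-1)*(-4))*4446 = (-5 + (-5 - 1*(-1)*(-4))³ - 3*(-5 - 1*(-1)*(-4))² - 2*(-5 - 1*(-1)*(-4)))*4446 = (-5 + (-5 + 1*(-4))³ - 3*(-5 + 1*(-4))² - 2*(-5 + 1*(-4)))*4446 = (-5 + (-5 - 4)³ - 3*(-5 - 4)² - 2*(-5 - 4))*4446 = (-5 + (-9)³ - 3*(-9)² - 2*(-9))*4446 = (-5 - 729 - 3*81 + 18)*4446 = (-5 - 729 - 243 + 18)*4446 = -959*4446 = -4263714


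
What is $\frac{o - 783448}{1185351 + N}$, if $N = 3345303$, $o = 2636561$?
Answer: $\frac{1853113}{4530654} \approx 0.40902$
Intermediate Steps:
$\frac{o - 783448}{1185351 + N} = \frac{2636561 - 783448}{1185351 + 3345303} = \frac{1853113}{4530654}$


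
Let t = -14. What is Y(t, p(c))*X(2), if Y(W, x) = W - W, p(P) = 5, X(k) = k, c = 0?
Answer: 0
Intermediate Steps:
Y(W, x) = 0
Y(t, p(c))*X(2) = 0*2 = 0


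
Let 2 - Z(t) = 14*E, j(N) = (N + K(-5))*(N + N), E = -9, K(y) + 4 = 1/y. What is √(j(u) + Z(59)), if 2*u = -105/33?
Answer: √70870/22 ≈ 12.101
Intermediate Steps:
u = -35/22 (u = (-105/33)/2 = (-105*1/33)/2 = (½)*(-35/11) = -35/22 ≈ -1.5909)
K(y) = -4 + 1/y
j(N) = 2*N*(-21/5 + N) (j(N) = (N + (-4 + 1/(-5)))*(N + N) = (N + (-4 - ⅕))*(2*N) = (N - 21/5)*(2*N) = (-21/5 + N)*(2*N) = 2*N*(-21/5 + N))
Z(t) = 128 (Z(t) = 2 - 14*(-9) = 2 - 1*(-126) = 2 + 126 = 128)
√(j(u) + Z(59)) = √((⅖)*(-35/22)*(-21 + 5*(-35/22)) + 128) = √((⅖)*(-35/22)*(-21 - 175/22) + 128) = √((⅖)*(-35/22)*(-637/22) + 128) = √(4459/242 + 128) = √(35435/242) = √70870/22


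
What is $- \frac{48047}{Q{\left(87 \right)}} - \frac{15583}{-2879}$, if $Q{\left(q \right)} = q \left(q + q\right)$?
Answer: $\frac{97568141}{43582302} \approx 2.2387$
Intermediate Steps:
$Q{\left(q \right)} = 2 q^{2}$ ($Q{\left(q \right)} = q 2 q = 2 q^{2}$)
$- \frac{48047}{Q{\left(87 \right)}} - \frac{15583}{-2879} = - \frac{48047}{2 \cdot 87^{2}} - \frac{15583}{-2879} = - \frac{48047}{2 \cdot 7569} - - \frac{15583}{2879} = - \frac{48047}{15138} + \frac{15583}{2879} = \frac{97568141}{43582302}$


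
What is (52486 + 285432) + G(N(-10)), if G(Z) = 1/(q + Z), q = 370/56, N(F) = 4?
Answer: 100361674/297 ≈ 3.3792e+5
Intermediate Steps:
q = 185/28 (q = 370*(1/56) = 185/28 ≈ 6.6071)
G(Z) = 1/(185/28 + Z)
(52486 + 285432) + G(N(-10)) = (52486 + 285432) + 28/(185 + 28*4) = 337918 + 28/(185 + 112) = 337918 + 28/297 = 100361674/297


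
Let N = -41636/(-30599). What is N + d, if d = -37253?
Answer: -1139862911/30599 ≈ -37252.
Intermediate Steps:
N = 41636/30599 (N = -41636*(-1/30599) = 41636/30599 ≈ 1.3607)
N + d = 41636/30599 - 37253 = -1139862911/30599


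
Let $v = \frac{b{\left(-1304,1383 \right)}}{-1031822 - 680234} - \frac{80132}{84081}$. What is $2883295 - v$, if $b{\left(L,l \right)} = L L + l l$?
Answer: $\frac{415054736726499017}{143951380536} \approx 2.8833 \cdot 10^{6}$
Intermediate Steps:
$b{\left(L,l \right)} = L^{2} + l^{2}$
$v = - \frac{440983952897}{143951380536}$ ($v = \frac{\left(-1304\right)^{2} + 1383^{2}}{-1031822 - 680234} - \frac{80132}{84081} = \frac{1700416 + 1912689}{-1712056} - \frac{80132}{84081} = 3613105 \left(- \frac{1}{1712056}\right) - \frac{80132}{84081} = - \frac{3613105}{1712056} - \frac{80132}{84081} = - \frac{440983952897}{143951380536} \approx -3.0634$)
$2883295 - v = 2883295 - - \frac{440983952897}{143951380536} = 2883295 + \frac{440983952897}{143951380536} = \frac{415054736726499017}{143951380536}$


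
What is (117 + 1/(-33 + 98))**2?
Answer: 57851236/4225 ≈ 13693.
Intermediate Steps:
(117 + 1/(-33 + 98))**2 = (117 + 1/65)**2 = (7606/65)**2 = 57851236/4225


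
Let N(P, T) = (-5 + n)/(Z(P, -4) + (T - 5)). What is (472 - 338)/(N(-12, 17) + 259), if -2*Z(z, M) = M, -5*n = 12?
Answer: 9380/18093 ≈ 0.51843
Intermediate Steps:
n = -12/5 (n = -⅕*12 = -12/5 ≈ -2.4000)
Z(z, M) = -M/2
N(P, T) = -37/(5*(-3 + T)) (N(P, T) = (-5 - 12/5)/(-½*(-4) + (T - 5)) = -37/(5*(2 + (-5 + T))) = -37/(5*(-3 + T)))
(472 - 338)/(N(-12, 17) + 259) = (472 - 338)/(-37/(-15 + 5*17) + 259) = 134/(-37/(-15 + 85) + 259) = 134/(-37/70 + 259) = 134/(18093/70) = 134*(70/18093) = 9380/18093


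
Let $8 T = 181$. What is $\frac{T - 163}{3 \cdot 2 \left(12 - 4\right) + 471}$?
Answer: $- \frac{1123}{4152} \approx -0.27047$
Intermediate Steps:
$T = \frac{181}{8}$ ($T = \frac{1}{8} \cdot 181 = \frac{181}{8} \approx 22.625$)
$\frac{T - 163}{3 \cdot 2 \left(12 - 4\right) + 471} = \frac{\frac{181}{8} - 163}{3 \cdot 2 \left(12 - 4\right) + 471} = - \frac{1123}{8 \left(6 \cdot 8 + 471\right)} = - \frac{1123}{8 \left(48 + 471\right)} = - \frac{1123}{8 \cdot 519} = \left(- \frac{1123}{8}\right) \frac{1}{519} = - \frac{1123}{4152}$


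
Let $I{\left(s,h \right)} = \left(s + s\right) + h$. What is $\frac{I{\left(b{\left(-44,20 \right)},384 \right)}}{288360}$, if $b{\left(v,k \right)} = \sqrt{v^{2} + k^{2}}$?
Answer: $\frac{16}{12015} + \frac{\sqrt{146}}{36045} \approx 0.0016669$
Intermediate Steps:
$b{\left(v,k \right)} = \sqrt{k^{2} + v^{2}}$
$I{\left(s,h \right)} = h + 2 s$ ($I{\left(s,h \right)} = 2 s + h = h + 2 s$)
$\frac{I{\left(b{\left(-44,20 \right)},384 \right)}}{288360} = \frac{384 + 2 \sqrt{20^{2} + \left(-44\right)^{2}}}{288360} = \left(384 + 2 \sqrt{400 + 1936}\right) \frac{1}{288360} = \left(384 + 2 \sqrt{2336}\right) \frac{1}{288360} = \left(384 + 2 \cdot 4 \sqrt{146}\right) \frac{1}{288360} = \left(384 + 8 \sqrt{146}\right) \frac{1}{288360} = \frac{16}{12015} + \frac{\sqrt{146}}{36045}$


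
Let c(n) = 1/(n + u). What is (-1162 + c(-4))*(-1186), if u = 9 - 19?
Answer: 9647517/7 ≈ 1.3782e+6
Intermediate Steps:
u = -10
c(n) = 1/(-10 + n) (c(n) = 1/(n - 10) = 1/(-10 + n))
(-1162 + c(-4))*(-1186) = (-1162 + 1/(-10 - 4))*(-1186) = (-1162 + 1/(-14))*(-1186) = (-1162 - 1/14)*(-1186) = -16269/14*(-1186) = 9647517/7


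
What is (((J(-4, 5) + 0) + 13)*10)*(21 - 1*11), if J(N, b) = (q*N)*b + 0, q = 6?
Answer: -10700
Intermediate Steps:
J(N, b) = 6*N*b (J(N, b) = (6*N)*b + 0 = 6*N*b + 0 = 6*N*b)
(((J(-4, 5) + 0) + 13)*10)*(21 - 1*11) = (((6*(-4)*5 + 0) + 13)*10)*(21 - 1*11) = (((-120 + 0) + 13)*10)*(21 - 11) = ((-120 + 13)*10)*10 = -107*10*10 = -1070*10 = -10700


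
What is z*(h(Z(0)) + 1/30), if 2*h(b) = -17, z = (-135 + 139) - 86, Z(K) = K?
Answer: 10414/15 ≈ 694.27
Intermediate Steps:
z = -82 (z = 4 - 86 = -82)
h(b) = -17/2 (h(b) = (1/2)*(-17) = -17/2)
z*(h(Z(0)) + 1/30) = -82*(-17/2 + 1/30) = -82*(-127/15) = 10414/15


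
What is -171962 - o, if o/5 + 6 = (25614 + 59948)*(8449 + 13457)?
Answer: -9371777792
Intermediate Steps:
o = 9371605830 (o = -30 + 5*((25614 + 59948)*(8449 + 13457)) = -30 + 5*(85562*21906) = -30 + 5*1874321172 = -30 + 9371605860 = 9371605830)
-171962 - o = -171962 - 1*9371605830 = -171962 - 9371605830 = -9371777792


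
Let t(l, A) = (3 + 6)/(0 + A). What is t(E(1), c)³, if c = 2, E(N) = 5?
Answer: 729/8 ≈ 91.125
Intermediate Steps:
t(l, A) = 9/A
t(E(1), c)³ = (9/2)³ = 729/8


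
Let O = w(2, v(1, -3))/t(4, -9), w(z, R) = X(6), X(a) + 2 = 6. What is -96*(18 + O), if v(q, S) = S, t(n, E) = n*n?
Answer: -1752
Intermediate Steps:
X(a) = 4 (X(a) = -2 + 6 = 4)
t(n, E) = n**2
w(z, R) = 4
O = 1/4 (O = 4/(4**2) = 4/16 = 4*(1/16) = 1/4 ≈ 0.25000)
-96*(18 + O) = -96*(18 + 1/4) = -96*73/4 = -1752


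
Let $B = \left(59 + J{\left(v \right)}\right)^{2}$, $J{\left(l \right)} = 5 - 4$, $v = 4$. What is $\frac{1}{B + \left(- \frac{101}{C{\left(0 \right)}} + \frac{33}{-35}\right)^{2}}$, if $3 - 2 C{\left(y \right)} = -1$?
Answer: $\frac{4900}{30607201} \approx 0.00016009$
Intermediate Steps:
$J{\left(l \right)} = 1$ ($J{\left(l \right)} = 5 - 4 = 1$)
$C{\left(y \right)} = 2$ ($C{\left(y \right)} = \frac{3}{2} - - \frac{1}{2} = \frac{3}{2} + \frac{1}{2} = 2$)
$B = 3600$ ($B = \left(59 + 1\right)^{2} = 60^{2} = 3600$)
$\frac{1}{B + \left(- \frac{101}{C{\left(0 \right)}} + \frac{33}{-35}\right)^{2}} = \frac{1}{3600 + \left(- \frac{101}{2} + \frac{33}{-35}\right)^{2}} = \frac{1}{3600 + \left(\left(-101\right) \frac{1}{2} + 33 \left(- \frac{1}{35}\right)\right)^{2}} = \frac{1}{3600 + \left(- \frac{101}{2} - \frac{33}{35}\right)^{2}} = \frac{1}{3600 + \left(- \frac{3601}{70}\right)^{2}} = \frac{1}{3600 + \frac{12967201}{4900}} = \frac{1}{\frac{30607201}{4900}} = \frac{4900}{30607201}$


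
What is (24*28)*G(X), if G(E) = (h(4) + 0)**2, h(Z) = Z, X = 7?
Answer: 10752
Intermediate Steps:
G(E) = 16 (G(E) = (4 + 0)**2 = 4**2 = 16)
(24*28)*G(X) = (24*28)*16 = 672*16 = 10752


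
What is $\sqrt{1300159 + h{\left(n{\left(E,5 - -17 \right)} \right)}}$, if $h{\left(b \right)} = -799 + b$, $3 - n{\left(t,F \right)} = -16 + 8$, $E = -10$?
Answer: $\sqrt{1299371} \approx 1139.9$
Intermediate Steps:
$n{\left(t,F \right)} = 11$ ($n{\left(t,F \right)} = 3 - \left(-16 + 8\right) = 3 - -8 = 3 + 8 = 11$)
$\sqrt{1300159 + h{\left(n{\left(E,5 - -17 \right)} \right)}} = \sqrt{1300159 + \left(-799 + 11\right)} = \sqrt{1300159 - 788} = \sqrt{1299371}$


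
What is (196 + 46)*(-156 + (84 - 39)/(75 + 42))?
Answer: -489566/13 ≈ -37659.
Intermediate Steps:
(196 + 46)*(-156 + (84 - 39)/(75 + 42)) = 242*(-156 + 45/117) = 242*(-156 + 45*(1/117)) = 242*(-156 + 5/13) = 242*(-2023/13) = -489566/13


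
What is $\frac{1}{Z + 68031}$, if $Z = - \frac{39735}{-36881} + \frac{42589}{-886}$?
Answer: $\frac{32676566}{2221483941847} \approx 1.4709 \cdot 10^{-5}$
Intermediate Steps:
$Z = - \frac{1535519699}{32676566}$ ($Z = \left(-39735\right) \left(- \frac{1}{36881}\right) + 42589 \left(- \frac{1}{886}\right) = \frac{39735}{36881} - \frac{42589}{886} = - \frac{1535519699}{32676566} \approx -46.991$)
$\frac{1}{Z + 68031} = \frac{1}{- \frac{1535519699}{32676566} + 68031} = \frac{1}{\frac{2221483941847}{32676566}} = \frac{32676566}{2221483941847}$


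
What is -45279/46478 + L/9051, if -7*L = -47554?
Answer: -658526791/2944706646 ≈ -0.22363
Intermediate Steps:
L = 47554/7 (L = -⅐*(-47554) = 47554/7 ≈ 6793.4)
-45279/46478 + L/9051 = -45279/46478 + (47554/7)/9051 = -45279*1/46478 + (47554/7)*(1/9051) = -45279/46478 + 47554/63357 = -658526791/2944706646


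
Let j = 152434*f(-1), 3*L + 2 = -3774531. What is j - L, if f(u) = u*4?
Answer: 1945325/3 ≈ 6.4844e+5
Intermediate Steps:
f(u) = 4*u
L = -3774533/3 (L = -2/3 + (1/3)*(-3774531) = -2/3 - 1258177 = -3774533/3 ≈ -1.2582e+6)
j = -609736 (j = 152434*(4*(-1)) = 152434*(-4) = -609736)
j - L = -609736 - 1*(-3774533/3) = -609736 + 3774533/3 = 1945325/3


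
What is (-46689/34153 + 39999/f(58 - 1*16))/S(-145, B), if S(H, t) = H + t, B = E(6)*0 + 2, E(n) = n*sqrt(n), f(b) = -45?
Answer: 456062284/73258185 ≈ 6.2254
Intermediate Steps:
E(n) = n**(3/2)
B = 2 (B = 6**(3/2)*0 + 2 = (6*sqrt(6))*0 + 2 = 0 + 2 = 2)
(-46689/34153 + 39999/f(58 - 1*16))/S(-145, B) = (-46689/34153 + 39999/(-45))/(-145 + 2) = (-46689*1/34153 + 39999*(-1/45))/(-143) = (-46689/34153 - 13333/15)*(-1/143) = -456062284/512295*(-1/143) = 456062284/73258185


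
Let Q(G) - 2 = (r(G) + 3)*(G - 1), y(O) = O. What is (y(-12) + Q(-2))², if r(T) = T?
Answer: 169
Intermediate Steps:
Q(G) = 2 + (-1 + G)*(3 + G) (Q(G) = 2 + (G + 3)*(G - 1) = 2 + (3 + G)*(-1 + G) = 2 + (-1 + G)*(3 + G))
(y(-12) + Q(-2))² = (-12 + (-1 + (-2)² + 2*(-2)))² = (-12 + (-1 + 4 - 4))² = (-12 - 1)² = (-13)² = 169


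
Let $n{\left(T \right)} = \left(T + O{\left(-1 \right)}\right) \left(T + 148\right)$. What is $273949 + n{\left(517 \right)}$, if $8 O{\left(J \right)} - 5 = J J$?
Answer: $\frac{2473011}{4} \approx 6.1825 \cdot 10^{5}$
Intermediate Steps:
$O{\left(J \right)} = \frac{5}{8} + \frac{J^{2}}{8}$ ($O{\left(J \right)} = \frac{5}{8} + \frac{J J}{8} = \frac{5}{8} + \frac{J^{2}}{8}$)
$n{\left(T \right)} = \left(148 + T\right) \left(\frac{3}{4} + T\right)$ ($n{\left(T \right)} = \left(T + \left(\frac{5}{8} + \frac{\left(-1\right)^{2}}{8}\right)\right) \left(T + 148\right) = \left(T + \left(\frac{5}{8} + \frac{1}{8} \cdot 1\right)\right) \left(148 + T\right) = \left(T + \left(\frac{5}{8} + \frac{1}{8}\right)\right) \left(148 + T\right) = \left(T + \frac{3}{4}\right) \left(148 + T\right) = \left(\frac{3}{4} + T\right) \left(148 + T\right) = \left(148 + T\right) \left(\frac{3}{4} + T\right)$)
$273949 + n{\left(517 \right)} = 273949 + \left(111 + 517^{2} + \frac{595}{4} \cdot 517\right) = 273949 + \left(111 + 267289 + \frac{307615}{4}\right) = 273949 + \frac{1377215}{4} = \frac{2473011}{4}$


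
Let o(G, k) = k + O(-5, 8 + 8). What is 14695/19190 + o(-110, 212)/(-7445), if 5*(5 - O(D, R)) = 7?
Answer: 105266911/142869550 ≈ 0.73680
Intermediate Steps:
O(D, R) = 18/5 (O(D, R) = 5 - 1/5*7 = 5 - 7/5 = 18/5)
o(G, k) = 18/5 + k (o(G, k) = k + 18/5 = 18/5 + k)
14695/19190 + o(-110, 212)/(-7445) = 14695/19190 + (18/5 + 212)/(-7445) = 14695*(1/19190) + (1078/5)*(-1/7445) = 2939/3838 - 1078/37225 = 105266911/142869550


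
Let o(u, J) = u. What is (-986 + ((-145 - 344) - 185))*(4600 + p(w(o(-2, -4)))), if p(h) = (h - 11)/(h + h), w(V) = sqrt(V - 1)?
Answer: -7636830 - 9130*I*sqrt(3)/3 ≈ -7.6368e+6 - 5271.2*I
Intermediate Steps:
w(V) = sqrt(-1 + V)
p(h) = (-11 + h)/(2*h) (p(h) = (-11 + h)/((2*h)) = (-11 + h)*(1/(2*h)) = (-11 + h)/(2*h))
(-986 + ((-145 - 344) - 185))*(4600 + p(w(o(-2, -4)))) = (-986 + ((-145 - 344) - 185))*(4600 + (-11 + sqrt(-1 - 2))/(2*(sqrt(-1 - 2)))) = (-986 + (-489 - 185))*(4600 + (-11 + sqrt(-3))/(2*(sqrt(-3)))) = (-986 - 674)*(4600 + (-11 + I*sqrt(3))/(2*((I*sqrt(3))))) = -1660*(4600 + (-I*sqrt(3)/3)*(-11 + I*sqrt(3))/2) = -1660*(4600 - I*sqrt(3)*(-11 + I*sqrt(3))/6) = -7636000 + 830*I*sqrt(3)*(-11 + I*sqrt(3))/3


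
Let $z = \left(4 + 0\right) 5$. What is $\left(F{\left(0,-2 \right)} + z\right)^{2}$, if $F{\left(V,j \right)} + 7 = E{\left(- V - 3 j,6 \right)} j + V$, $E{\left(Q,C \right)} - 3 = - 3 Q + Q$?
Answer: $961$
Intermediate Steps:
$E{\left(Q,C \right)} = 3 - 2 Q$ ($E{\left(Q,C \right)} = 3 + \left(- 3 Q + Q\right) = 3 - 2 Q$)
$F{\left(V,j \right)} = -7 + V + j \left(3 + 2 V + 6 j\right)$ ($F{\left(V,j \right)} = -7 + \left(\left(3 - 2 \left(- V - 3 j\right)\right) j + V\right) = -7 + \left(\left(3 + \left(2 V + 6 j\right)\right) j + V\right) = -7 + \left(\left(3 + 2 V + 6 j\right) j + V\right) = -7 + \left(j \left(3 + 2 V + 6 j\right) + V\right) = -7 + \left(V + j \left(3 + 2 V + 6 j\right)\right) = -7 + V + j \left(3 + 2 V + 6 j\right)$)
$z = 20$ ($z = 4 \cdot 5 = 20$)
$\left(F{\left(0,-2 \right)} + z\right)^{2} = \left(\left(-7 + 0 - 2 \left(3 + 2 \cdot 0 + 6 \left(-2\right)\right)\right) + 20\right)^{2} = \left(\left(-7 + 0 - 2 \left(3 + 0 - 12\right)\right) + 20\right)^{2} = \left(\left(-7 + 0 - -18\right) + 20\right)^{2} = \left(\left(-7 + 0 + 18\right) + 20\right)^{2} = \left(11 + 20\right)^{2} = 31^{2} = 961$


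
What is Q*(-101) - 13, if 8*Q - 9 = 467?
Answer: -12045/2 ≈ -6022.5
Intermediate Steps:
Q = 119/2 (Q = 9/8 + (⅛)*467 = 9/8 + 467/8 = 119/2 ≈ 59.500)
Q*(-101) - 13 = (119/2)*(-101) - 13 = -12019/2 - 13 = -12045/2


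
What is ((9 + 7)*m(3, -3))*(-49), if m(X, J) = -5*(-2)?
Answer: -7840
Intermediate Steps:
m(X, J) = 10
((9 + 7)*m(3, -3))*(-49) = ((9 + 7)*10)*(-49) = (16*10)*(-49) = 160*(-49) = -7840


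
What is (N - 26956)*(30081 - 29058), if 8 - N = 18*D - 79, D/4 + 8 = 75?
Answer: -32421939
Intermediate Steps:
D = 268 (D = -32 + 4*75 = -32 + 300 = 268)
N = -4737 (N = 8 - (18*268 - 79) = 8 - (4824 - 79) = 8 - 1*4745 = 8 - 4745 = -4737)
(N - 26956)*(30081 - 29058) = (-4737 - 26956)*(30081 - 29058) = -31693*1023 = -32421939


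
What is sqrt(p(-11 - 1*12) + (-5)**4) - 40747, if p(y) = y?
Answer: -40747 + sqrt(602) ≈ -40722.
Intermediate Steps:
sqrt(p(-11 - 1*12) + (-5)**4) - 40747 = sqrt((-11 - 1*12) + (-5)**4) - 40747 = sqrt((-11 - 12) + 625) - 40747 = sqrt(-23 + 625) - 40747 = sqrt(602) - 40747 = -40747 + sqrt(602)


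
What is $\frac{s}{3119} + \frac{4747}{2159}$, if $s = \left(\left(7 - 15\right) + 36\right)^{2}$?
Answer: $\frac{16498549}{6733921} \approx 2.4501$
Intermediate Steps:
$s = 784$ ($s = \left(-8 + 36\right)^{2} = 28^{2} = 784$)
$\frac{s}{3119} + \frac{4747}{2159} = \frac{784}{3119} + \frac{4747}{2159} = \frac{16498549}{6733921}$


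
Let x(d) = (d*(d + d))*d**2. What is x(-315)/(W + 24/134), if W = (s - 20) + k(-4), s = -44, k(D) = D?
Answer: -659655241875/2272 ≈ -2.9034e+8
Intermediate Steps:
W = -68 (W = (-44 - 20) - 4 = -64 - 4 = -68)
x(d) = 2*d**4 (x(d) = (d*(2*d))*d**2 = (2*d**2)*d**2 = 2*d**4)
x(-315)/(W + 24/134) = (2*(-315)**4)/(-68 + 24/134) = (2*9845600625)/(-68 + (1/134)*24) = 19691201250/(-68 + 12/67) = 19691201250/(-4544/67) = 19691201250*(-67/4544) = -659655241875/2272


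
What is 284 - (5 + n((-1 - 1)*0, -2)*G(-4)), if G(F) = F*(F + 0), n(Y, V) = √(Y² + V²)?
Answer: 247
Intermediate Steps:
n(Y, V) = √(V² + Y²)
G(F) = F² (G(F) = F*F = F²)
284 - (5 + n((-1 - 1)*0, -2)*G(-4)) = 284 - (5 + √((-2)² + ((-1 - 1)*0)²)*(-4)²) = 284 - (5 + √(4 + (-2*0)²)*16) = 284 - (5 + √(4 + 0²)*16) = 284 - (5 + √(4 + 0)*16) = 284 - (5 + √4*16) = 284 - (5 + 2*16) = 284 - (5 + 32) = 284 - 1*37 = 284 - 37 = 247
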